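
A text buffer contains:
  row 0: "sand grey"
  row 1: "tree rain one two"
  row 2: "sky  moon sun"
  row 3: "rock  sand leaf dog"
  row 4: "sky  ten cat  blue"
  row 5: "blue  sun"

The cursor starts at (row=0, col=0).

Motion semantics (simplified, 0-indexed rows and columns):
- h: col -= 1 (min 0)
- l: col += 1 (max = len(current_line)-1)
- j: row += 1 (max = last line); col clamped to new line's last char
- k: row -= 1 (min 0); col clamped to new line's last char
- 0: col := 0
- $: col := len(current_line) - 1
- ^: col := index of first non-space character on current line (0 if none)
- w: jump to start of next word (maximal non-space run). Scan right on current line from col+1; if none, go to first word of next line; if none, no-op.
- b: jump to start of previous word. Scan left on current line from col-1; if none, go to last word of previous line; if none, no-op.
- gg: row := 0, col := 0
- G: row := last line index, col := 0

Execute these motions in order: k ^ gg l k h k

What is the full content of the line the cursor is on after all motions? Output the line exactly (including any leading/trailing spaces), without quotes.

Answer: sand grey

Derivation:
After 1 (k): row=0 col=0 char='s'
After 2 (^): row=0 col=0 char='s'
After 3 (gg): row=0 col=0 char='s'
After 4 (l): row=0 col=1 char='a'
After 5 (k): row=0 col=1 char='a'
After 6 (h): row=0 col=0 char='s'
After 7 (k): row=0 col=0 char='s'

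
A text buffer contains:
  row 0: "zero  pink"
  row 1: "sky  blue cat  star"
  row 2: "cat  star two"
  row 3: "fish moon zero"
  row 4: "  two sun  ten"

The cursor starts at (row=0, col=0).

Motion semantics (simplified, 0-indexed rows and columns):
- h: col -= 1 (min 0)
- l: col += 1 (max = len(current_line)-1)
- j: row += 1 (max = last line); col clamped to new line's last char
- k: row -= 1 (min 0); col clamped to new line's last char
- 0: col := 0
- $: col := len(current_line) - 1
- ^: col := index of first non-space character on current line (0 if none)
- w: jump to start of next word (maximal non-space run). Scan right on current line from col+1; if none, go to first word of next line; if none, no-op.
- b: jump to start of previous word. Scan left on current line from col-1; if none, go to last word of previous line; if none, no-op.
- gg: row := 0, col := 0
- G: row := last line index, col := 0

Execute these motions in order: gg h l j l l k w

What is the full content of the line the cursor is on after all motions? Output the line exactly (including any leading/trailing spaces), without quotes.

After 1 (gg): row=0 col=0 char='z'
After 2 (h): row=0 col=0 char='z'
After 3 (l): row=0 col=1 char='e'
After 4 (j): row=1 col=1 char='k'
After 5 (l): row=1 col=2 char='y'
After 6 (l): row=1 col=3 char='_'
After 7 (k): row=0 col=3 char='o'
After 8 (w): row=0 col=6 char='p'

Answer: zero  pink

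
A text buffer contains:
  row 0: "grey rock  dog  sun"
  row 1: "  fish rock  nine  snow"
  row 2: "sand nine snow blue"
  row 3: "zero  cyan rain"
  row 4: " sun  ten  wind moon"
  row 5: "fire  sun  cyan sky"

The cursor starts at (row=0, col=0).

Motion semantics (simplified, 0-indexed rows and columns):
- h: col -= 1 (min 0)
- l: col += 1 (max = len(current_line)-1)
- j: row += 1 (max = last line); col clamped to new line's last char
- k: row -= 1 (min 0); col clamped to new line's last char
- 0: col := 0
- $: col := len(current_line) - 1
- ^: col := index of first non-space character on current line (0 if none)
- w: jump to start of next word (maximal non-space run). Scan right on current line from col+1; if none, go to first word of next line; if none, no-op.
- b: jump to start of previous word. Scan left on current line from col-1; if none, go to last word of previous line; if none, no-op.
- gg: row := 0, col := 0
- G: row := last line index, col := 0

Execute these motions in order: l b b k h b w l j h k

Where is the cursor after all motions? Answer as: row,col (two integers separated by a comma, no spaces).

Answer: 0,5

Derivation:
After 1 (l): row=0 col=1 char='r'
After 2 (b): row=0 col=0 char='g'
After 3 (b): row=0 col=0 char='g'
After 4 (k): row=0 col=0 char='g'
After 5 (h): row=0 col=0 char='g'
After 6 (b): row=0 col=0 char='g'
After 7 (w): row=0 col=5 char='r'
After 8 (l): row=0 col=6 char='o'
After 9 (j): row=1 col=6 char='_'
After 10 (h): row=1 col=5 char='h'
After 11 (k): row=0 col=5 char='r'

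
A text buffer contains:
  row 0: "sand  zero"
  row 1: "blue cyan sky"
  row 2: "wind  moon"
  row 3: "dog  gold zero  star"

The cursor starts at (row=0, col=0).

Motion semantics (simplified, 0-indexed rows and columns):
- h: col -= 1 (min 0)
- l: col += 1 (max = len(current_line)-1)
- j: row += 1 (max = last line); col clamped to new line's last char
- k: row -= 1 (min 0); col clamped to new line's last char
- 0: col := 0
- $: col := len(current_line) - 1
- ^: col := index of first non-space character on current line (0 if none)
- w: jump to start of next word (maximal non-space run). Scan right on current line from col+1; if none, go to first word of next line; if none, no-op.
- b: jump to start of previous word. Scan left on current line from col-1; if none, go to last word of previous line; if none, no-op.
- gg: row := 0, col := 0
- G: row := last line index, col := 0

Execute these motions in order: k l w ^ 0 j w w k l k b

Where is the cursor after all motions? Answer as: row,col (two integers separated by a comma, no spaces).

After 1 (k): row=0 col=0 char='s'
After 2 (l): row=0 col=1 char='a'
After 3 (w): row=0 col=6 char='z'
After 4 (^): row=0 col=0 char='s'
After 5 (0): row=0 col=0 char='s'
After 6 (j): row=1 col=0 char='b'
After 7 (w): row=1 col=5 char='c'
After 8 (w): row=1 col=10 char='s'
After 9 (k): row=0 col=9 char='o'
After 10 (l): row=0 col=9 char='o'
After 11 (k): row=0 col=9 char='o'
After 12 (b): row=0 col=6 char='z'

Answer: 0,6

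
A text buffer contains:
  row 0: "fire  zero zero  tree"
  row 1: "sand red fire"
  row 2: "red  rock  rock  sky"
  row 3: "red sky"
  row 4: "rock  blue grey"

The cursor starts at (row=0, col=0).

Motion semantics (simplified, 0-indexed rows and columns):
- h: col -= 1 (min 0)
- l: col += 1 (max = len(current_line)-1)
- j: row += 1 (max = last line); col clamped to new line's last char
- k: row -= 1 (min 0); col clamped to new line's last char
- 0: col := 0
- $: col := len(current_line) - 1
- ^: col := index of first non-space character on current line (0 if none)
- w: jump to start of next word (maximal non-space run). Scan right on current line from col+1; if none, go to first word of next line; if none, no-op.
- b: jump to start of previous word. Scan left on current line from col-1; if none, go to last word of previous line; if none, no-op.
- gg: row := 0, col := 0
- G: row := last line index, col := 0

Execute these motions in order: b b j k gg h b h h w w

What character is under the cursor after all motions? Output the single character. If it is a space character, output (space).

Answer: z

Derivation:
After 1 (b): row=0 col=0 char='f'
After 2 (b): row=0 col=0 char='f'
After 3 (j): row=1 col=0 char='s'
After 4 (k): row=0 col=0 char='f'
After 5 (gg): row=0 col=0 char='f'
After 6 (h): row=0 col=0 char='f'
After 7 (b): row=0 col=0 char='f'
After 8 (h): row=0 col=0 char='f'
After 9 (h): row=0 col=0 char='f'
After 10 (w): row=0 col=6 char='z'
After 11 (w): row=0 col=11 char='z'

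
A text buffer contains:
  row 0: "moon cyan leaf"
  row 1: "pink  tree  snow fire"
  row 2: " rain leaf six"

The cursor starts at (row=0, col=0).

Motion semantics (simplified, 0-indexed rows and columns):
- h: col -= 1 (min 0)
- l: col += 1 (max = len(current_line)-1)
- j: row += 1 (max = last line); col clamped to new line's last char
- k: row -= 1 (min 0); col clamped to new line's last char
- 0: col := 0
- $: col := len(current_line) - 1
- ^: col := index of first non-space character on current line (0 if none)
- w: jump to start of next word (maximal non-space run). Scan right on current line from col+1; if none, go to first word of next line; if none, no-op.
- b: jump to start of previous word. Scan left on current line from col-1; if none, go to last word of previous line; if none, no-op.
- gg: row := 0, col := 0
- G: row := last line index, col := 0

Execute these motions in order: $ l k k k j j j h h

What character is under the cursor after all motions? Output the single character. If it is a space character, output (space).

After 1 ($): row=0 col=13 char='f'
After 2 (l): row=0 col=13 char='f'
After 3 (k): row=0 col=13 char='f'
After 4 (k): row=0 col=13 char='f'
After 5 (k): row=0 col=13 char='f'
After 6 (j): row=1 col=13 char='n'
After 7 (j): row=2 col=13 char='x'
After 8 (j): row=2 col=13 char='x'
After 9 (h): row=2 col=12 char='i'
After 10 (h): row=2 col=11 char='s'

Answer: s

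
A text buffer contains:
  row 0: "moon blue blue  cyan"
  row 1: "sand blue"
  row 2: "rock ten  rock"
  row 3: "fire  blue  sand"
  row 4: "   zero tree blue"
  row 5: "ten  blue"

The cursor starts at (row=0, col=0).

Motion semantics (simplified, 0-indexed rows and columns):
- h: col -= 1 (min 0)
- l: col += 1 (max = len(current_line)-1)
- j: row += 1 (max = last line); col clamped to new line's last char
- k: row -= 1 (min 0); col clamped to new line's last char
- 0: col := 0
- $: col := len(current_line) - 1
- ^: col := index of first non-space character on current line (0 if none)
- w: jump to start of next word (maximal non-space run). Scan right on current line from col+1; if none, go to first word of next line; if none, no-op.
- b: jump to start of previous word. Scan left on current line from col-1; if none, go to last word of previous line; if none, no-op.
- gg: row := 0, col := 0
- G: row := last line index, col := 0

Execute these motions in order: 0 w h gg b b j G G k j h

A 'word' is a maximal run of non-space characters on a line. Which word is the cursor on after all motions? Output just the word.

After 1 (0): row=0 col=0 char='m'
After 2 (w): row=0 col=5 char='b'
After 3 (h): row=0 col=4 char='_'
After 4 (gg): row=0 col=0 char='m'
After 5 (b): row=0 col=0 char='m'
After 6 (b): row=0 col=0 char='m'
After 7 (j): row=1 col=0 char='s'
After 8 (G): row=5 col=0 char='t'
After 9 (G): row=5 col=0 char='t'
After 10 (k): row=4 col=0 char='_'
After 11 (j): row=5 col=0 char='t'
After 12 (h): row=5 col=0 char='t'

Answer: ten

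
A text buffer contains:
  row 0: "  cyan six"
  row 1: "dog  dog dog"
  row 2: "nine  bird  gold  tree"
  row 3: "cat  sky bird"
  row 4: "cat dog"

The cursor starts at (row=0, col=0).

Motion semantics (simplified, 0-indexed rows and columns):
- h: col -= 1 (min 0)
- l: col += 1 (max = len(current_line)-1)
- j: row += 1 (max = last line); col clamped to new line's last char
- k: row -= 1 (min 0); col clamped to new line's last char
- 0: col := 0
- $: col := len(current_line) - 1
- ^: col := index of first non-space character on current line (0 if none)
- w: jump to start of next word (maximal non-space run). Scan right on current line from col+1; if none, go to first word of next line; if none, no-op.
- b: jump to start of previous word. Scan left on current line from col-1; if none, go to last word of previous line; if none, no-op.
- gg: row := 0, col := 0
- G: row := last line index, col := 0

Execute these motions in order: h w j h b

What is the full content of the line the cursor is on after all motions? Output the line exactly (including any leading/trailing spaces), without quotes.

After 1 (h): row=0 col=0 char='_'
After 2 (w): row=0 col=2 char='c'
After 3 (j): row=1 col=2 char='g'
After 4 (h): row=1 col=1 char='o'
After 5 (b): row=1 col=0 char='d'

Answer: dog  dog dog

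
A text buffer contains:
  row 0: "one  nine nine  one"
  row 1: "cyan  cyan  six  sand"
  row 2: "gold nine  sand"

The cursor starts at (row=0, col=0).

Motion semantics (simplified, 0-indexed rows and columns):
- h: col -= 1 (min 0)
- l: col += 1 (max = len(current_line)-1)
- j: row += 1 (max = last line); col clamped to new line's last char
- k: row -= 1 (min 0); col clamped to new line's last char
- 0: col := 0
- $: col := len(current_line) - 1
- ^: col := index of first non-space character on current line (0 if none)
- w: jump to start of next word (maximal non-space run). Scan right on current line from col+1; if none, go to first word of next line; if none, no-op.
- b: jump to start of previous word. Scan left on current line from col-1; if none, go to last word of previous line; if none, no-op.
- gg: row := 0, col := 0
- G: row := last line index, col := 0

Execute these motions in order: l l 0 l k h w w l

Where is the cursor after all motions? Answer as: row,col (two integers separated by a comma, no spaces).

Answer: 0,11

Derivation:
After 1 (l): row=0 col=1 char='n'
After 2 (l): row=0 col=2 char='e'
After 3 (0): row=0 col=0 char='o'
After 4 (l): row=0 col=1 char='n'
After 5 (k): row=0 col=1 char='n'
After 6 (h): row=0 col=0 char='o'
After 7 (w): row=0 col=5 char='n'
After 8 (w): row=0 col=10 char='n'
After 9 (l): row=0 col=11 char='i'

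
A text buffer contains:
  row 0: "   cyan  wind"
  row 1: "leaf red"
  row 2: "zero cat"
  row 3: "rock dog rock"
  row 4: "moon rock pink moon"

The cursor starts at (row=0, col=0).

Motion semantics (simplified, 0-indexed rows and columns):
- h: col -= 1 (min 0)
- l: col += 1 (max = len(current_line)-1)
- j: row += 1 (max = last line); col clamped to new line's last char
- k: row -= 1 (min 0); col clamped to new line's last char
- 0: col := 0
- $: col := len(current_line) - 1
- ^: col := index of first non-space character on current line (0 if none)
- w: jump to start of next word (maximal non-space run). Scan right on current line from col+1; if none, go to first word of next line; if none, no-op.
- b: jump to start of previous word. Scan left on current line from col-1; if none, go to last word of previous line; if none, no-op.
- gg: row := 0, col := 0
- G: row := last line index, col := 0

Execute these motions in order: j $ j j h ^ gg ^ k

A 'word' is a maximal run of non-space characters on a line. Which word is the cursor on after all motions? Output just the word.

After 1 (j): row=1 col=0 char='l'
After 2 ($): row=1 col=7 char='d'
After 3 (j): row=2 col=7 char='t'
After 4 (j): row=3 col=7 char='g'
After 5 (h): row=3 col=6 char='o'
After 6 (^): row=3 col=0 char='r'
After 7 (gg): row=0 col=0 char='_'
After 8 (^): row=0 col=3 char='c'
After 9 (k): row=0 col=3 char='c'

Answer: cyan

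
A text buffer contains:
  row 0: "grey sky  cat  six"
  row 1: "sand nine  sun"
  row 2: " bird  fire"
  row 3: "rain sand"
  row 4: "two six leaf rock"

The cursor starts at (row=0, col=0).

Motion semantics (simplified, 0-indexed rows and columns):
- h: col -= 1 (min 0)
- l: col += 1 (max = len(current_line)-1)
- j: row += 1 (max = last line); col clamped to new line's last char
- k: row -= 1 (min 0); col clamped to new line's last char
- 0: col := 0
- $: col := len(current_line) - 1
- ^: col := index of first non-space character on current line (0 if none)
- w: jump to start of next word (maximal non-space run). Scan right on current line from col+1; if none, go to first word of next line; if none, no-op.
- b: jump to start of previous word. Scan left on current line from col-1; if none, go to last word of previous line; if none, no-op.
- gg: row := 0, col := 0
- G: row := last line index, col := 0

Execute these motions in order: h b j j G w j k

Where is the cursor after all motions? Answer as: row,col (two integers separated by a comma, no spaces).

After 1 (h): row=0 col=0 char='g'
After 2 (b): row=0 col=0 char='g'
After 3 (j): row=1 col=0 char='s'
After 4 (j): row=2 col=0 char='_'
After 5 (G): row=4 col=0 char='t'
After 6 (w): row=4 col=4 char='s'
After 7 (j): row=4 col=4 char='s'
After 8 (k): row=3 col=4 char='_'

Answer: 3,4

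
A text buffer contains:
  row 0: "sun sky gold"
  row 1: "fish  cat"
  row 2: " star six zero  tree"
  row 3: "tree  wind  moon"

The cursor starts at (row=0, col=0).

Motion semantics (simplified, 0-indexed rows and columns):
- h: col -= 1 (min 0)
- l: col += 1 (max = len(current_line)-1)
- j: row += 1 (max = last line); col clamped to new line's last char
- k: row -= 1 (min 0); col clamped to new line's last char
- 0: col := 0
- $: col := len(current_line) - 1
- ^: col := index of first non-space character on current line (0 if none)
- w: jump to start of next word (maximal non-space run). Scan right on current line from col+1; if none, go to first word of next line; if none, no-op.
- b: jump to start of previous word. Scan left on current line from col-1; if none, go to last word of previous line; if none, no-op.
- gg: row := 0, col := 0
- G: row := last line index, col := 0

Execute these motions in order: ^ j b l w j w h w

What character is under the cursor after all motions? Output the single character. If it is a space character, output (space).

Answer: s

Derivation:
After 1 (^): row=0 col=0 char='s'
After 2 (j): row=1 col=0 char='f'
After 3 (b): row=0 col=8 char='g'
After 4 (l): row=0 col=9 char='o'
After 5 (w): row=1 col=0 char='f'
After 6 (j): row=2 col=0 char='_'
After 7 (w): row=2 col=1 char='s'
After 8 (h): row=2 col=0 char='_'
After 9 (w): row=2 col=1 char='s'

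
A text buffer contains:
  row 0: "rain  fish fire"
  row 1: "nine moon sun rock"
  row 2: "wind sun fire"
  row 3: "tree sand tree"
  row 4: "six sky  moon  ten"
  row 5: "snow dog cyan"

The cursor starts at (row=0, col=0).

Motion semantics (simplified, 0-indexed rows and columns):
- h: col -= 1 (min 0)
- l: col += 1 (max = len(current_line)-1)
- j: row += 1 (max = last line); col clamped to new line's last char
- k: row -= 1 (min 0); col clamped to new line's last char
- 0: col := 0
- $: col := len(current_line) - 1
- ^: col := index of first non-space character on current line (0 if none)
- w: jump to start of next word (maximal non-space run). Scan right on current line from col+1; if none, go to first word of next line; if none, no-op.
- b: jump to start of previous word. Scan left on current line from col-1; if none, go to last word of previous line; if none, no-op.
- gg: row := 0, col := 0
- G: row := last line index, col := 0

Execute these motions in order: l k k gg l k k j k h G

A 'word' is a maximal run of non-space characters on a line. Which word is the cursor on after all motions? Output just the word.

After 1 (l): row=0 col=1 char='a'
After 2 (k): row=0 col=1 char='a'
After 3 (k): row=0 col=1 char='a'
After 4 (gg): row=0 col=0 char='r'
After 5 (l): row=0 col=1 char='a'
After 6 (k): row=0 col=1 char='a'
After 7 (k): row=0 col=1 char='a'
After 8 (j): row=1 col=1 char='i'
After 9 (k): row=0 col=1 char='a'
After 10 (h): row=0 col=0 char='r'
After 11 (G): row=5 col=0 char='s'

Answer: snow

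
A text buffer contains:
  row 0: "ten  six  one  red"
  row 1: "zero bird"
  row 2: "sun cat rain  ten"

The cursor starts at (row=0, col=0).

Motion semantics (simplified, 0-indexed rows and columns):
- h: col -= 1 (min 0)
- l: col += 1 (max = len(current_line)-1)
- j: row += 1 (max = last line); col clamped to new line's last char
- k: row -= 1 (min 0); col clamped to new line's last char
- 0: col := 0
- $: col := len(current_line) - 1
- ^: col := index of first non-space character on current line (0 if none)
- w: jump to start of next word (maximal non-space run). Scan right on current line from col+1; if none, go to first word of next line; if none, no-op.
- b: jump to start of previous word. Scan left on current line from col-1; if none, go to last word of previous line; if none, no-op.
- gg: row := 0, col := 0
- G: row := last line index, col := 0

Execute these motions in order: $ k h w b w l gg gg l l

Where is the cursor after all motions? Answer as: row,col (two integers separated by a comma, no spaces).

Answer: 0,2

Derivation:
After 1 ($): row=0 col=17 char='d'
After 2 (k): row=0 col=17 char='d'
After 3 (h): row=0 col=16 char='e'
After 4 (w): row=1 col=0 char='z'
After 5 (b): row=0 col=15 char='r'
After 6 (w): row=1 col=0 char='z'
After 7 (l): row=1 col=1 char='e'
After 8 (gg): row=0 col=0 char='t'
After 9 (gg): row=0 col=0 char='t'
After 10 (l): row=0 col=1 char='e'
After 11 (l): row=0 col=2 char='n'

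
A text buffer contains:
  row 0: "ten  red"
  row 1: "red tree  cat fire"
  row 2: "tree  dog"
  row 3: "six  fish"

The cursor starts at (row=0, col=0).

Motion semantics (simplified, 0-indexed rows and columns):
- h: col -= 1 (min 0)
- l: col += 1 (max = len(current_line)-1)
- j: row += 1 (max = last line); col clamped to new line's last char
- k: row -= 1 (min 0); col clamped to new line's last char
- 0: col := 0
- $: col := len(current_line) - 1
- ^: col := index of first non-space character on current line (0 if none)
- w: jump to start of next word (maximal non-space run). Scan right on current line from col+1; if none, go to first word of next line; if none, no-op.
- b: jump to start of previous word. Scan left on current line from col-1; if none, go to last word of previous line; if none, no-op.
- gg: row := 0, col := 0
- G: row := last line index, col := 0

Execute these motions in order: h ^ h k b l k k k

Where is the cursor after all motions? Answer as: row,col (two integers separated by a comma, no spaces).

After 1 (h): row=0 col=0 char='t'
After 2 (^): row=0 col=0 char='t'
After 3 (h): row=0 col=0 char='t'
After 4 (k): row=0 col=0 char='t'
After 5 (b): row=0 col=0 char='t'
After 6 (l): row=0 col=1 char='e'
After 7 (k): row=0 col=1 char='e'
After 8 (k): row=0 col=1 char='e'
After 9 (k): row=0 col=1 char='e'

Answer: 0,1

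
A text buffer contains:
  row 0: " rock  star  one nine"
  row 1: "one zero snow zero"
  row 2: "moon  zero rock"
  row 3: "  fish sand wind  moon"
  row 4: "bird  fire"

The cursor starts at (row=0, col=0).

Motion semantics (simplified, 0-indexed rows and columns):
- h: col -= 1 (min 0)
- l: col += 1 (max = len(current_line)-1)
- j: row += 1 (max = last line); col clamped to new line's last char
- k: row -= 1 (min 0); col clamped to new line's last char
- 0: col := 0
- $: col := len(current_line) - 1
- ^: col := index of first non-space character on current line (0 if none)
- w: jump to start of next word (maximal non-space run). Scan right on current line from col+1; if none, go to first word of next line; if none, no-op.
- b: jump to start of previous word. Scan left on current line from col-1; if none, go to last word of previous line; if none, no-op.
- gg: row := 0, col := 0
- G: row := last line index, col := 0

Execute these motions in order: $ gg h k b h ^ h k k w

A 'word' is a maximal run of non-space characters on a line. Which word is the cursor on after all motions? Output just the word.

Answer: rock

Derivation:
After 1 ($): row=0 col=20 char='e'
After 2 (gg): row=0 col=0 char='_'
After 3 (h): row=0 col=0 char='_'
After 4 (k): row=0 col=0 char='_'
After 5 (b): row=0 col=0 char='_'
After 6 (h): row=0 col=0 char='_'
After 7 (^): row=0 col=1 char='r'
After 8 (h): row=0 col=0 char='_'
After 9 (k): row=0 col=0 char='_'
After 10 (k): row=0 col=0 char='_'
After 11 (w): row=0 col=1 char='r'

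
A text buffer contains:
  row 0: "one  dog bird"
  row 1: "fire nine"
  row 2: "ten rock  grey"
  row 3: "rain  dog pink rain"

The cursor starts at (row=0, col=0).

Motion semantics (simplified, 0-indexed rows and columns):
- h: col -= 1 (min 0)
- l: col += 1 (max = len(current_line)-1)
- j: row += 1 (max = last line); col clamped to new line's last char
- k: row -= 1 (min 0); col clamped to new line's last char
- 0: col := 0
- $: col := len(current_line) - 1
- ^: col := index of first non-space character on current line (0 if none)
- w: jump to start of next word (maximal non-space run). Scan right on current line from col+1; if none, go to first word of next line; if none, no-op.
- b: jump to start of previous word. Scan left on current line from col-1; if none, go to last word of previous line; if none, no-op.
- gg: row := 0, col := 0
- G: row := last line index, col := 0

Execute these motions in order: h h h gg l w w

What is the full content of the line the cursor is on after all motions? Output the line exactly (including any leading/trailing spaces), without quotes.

After 1 (h): row=0 col=0 char='o'
After 2 (h): row=0 col=0 char='o'
After 3 (h): row=0 col=0 char='o'
After 4 (gg): row=0 col=0 char='o'
After 5 (l): row=0 col=1 char='n'
After 6 (w): row=0 col=5 char='d'
After 7 (w): row=0 col=9 char='b'

Answer: one  dog bird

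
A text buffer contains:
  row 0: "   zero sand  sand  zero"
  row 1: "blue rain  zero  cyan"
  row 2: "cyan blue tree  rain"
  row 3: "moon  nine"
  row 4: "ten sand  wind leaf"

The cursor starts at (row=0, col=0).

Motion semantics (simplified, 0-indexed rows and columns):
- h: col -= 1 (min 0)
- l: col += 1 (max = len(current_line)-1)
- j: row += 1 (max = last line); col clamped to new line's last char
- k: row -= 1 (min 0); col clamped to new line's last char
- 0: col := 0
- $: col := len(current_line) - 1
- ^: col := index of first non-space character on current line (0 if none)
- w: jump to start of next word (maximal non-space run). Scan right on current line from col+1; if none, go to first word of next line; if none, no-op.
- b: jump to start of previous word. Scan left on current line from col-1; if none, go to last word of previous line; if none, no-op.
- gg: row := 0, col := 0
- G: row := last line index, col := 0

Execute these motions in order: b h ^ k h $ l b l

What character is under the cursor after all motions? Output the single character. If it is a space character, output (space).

After 1 (b): row=0 col=0 char='_'
After 2 (h): row=0 col=0 char='_'
After 3 (^): row=0 col=3 char='z'
After 4 (k): row=0 col=3 char='z'
After 5 (h): row=0 col=2 char='_'
After 6 ($): row=0 col=23 char='o'
After 7 (l): row=0 col=23 char='o'
After 8 (b): row=0 col=20 char='z'
After 9 (l): row=0 col=21 char='e'

Answer: e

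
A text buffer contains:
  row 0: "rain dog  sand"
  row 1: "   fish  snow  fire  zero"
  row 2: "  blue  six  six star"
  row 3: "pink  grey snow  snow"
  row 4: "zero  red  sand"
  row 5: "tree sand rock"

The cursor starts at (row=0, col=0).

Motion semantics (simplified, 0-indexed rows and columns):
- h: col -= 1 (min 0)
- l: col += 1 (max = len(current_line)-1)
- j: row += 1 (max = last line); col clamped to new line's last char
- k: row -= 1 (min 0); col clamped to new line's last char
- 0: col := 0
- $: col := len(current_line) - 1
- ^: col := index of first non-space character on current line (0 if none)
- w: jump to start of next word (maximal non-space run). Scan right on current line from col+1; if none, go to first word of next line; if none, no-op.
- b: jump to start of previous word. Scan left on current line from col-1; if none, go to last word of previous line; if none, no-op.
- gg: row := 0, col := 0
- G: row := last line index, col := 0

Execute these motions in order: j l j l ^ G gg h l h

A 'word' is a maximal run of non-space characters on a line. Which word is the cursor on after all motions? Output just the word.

After 1 (j): row=1 col=0 char='_'
After 2 (l): row=1 col=1 char='_'
After 3 (j): row=2 col=1 char='_'
After 4 (l): row=2 col=2 char='b'
After 5 (^): row=2 col=2 char='b'
After 6 (G): row=5 col=0 char='t'
After 7 (gg): row=0 col=0 char='r'
After 8 (h): row=0 col=0 char='r'
After 9 (l): row=0 col=1 char='a'
After 10 (h): row=0 col=0 char='r'

Answer: rain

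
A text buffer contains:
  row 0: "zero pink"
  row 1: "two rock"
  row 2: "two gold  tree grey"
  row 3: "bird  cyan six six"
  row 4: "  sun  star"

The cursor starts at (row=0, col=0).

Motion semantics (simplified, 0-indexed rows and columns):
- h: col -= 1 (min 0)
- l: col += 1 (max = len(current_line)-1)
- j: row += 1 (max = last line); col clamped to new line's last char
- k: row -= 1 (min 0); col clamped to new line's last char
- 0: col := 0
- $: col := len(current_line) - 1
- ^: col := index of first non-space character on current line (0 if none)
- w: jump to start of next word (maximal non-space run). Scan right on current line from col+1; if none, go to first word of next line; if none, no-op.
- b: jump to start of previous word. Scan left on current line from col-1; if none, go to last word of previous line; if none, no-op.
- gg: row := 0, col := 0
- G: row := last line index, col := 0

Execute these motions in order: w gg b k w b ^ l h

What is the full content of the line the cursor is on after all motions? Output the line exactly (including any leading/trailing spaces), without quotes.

After 1 (w): row=0 col=5 char='p'
After 2 (gg): row=0 col=0 char='z'
After 3 (b): row=0 col=0 char='z'
After 4 (k): row=0 col=0 char='z'
After 5 (w): row=0 col=5 char='p'
After 6 (b): row=0 col=0 char='z'
After 7 (^): row=0 col=0 char='z'
After 8 (l): row=0 col=1 char='e'
After 9 (h): row=0 col=0 char='z'

Answer: zero pink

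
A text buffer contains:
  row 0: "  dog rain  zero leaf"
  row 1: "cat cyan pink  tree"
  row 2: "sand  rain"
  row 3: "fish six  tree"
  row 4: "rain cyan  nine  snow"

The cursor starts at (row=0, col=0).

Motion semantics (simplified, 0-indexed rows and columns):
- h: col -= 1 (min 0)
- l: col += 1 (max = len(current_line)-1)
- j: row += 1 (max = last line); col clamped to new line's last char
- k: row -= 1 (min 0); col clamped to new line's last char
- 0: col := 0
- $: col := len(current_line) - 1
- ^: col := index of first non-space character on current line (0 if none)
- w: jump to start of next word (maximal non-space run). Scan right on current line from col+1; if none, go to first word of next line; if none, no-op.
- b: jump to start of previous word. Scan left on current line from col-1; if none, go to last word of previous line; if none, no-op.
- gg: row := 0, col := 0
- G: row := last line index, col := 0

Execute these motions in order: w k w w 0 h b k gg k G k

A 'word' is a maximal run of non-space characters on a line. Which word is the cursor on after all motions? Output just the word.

After 1 (w): row=0 col=2 char='d'
After 2 (k): row=0 col=2 char='d'
After 3 (w): row=0 col=6 char='r'
After 4 (w): row=0 col=12 char='z'
After 5 (0): row=0 col=0 char='_'
After 6 (h): row=0 col=0 char='_'
After 7 (b): row=0 col=0 char='_'
After 8 (k): row=0 col=0 char='_'
After 9 (gg): row=0 col=0 char='_'
After 10 (k): row=0 col=0 char='_'
After 11 (G): row=4 col=0 char='r'
After 12 (k): row=3 col=0 char='f'

Answer: fish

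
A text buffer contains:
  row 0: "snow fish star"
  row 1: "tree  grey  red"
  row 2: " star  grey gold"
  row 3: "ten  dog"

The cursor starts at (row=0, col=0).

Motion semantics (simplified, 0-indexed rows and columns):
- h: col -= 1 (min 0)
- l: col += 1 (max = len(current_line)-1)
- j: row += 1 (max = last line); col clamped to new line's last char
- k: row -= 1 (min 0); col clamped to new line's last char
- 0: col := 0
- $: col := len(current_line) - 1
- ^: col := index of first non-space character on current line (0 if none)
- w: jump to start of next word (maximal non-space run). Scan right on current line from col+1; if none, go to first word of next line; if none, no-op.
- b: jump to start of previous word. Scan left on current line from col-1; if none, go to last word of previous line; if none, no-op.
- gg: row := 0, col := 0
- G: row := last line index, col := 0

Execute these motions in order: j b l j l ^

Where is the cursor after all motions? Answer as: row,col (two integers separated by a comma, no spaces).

After 1 (j): row=1 col=0 char='t'
After 2 (b): row=0 col=10 char='s'
After 3 (l): row=0 col=11 char='t'
After 4 (j): row=1 col=11 char='_'
After 5 (l): row=1 col=12 char='r'
After 6 (^): row=1 col=0 char='t'

Answer: 1,0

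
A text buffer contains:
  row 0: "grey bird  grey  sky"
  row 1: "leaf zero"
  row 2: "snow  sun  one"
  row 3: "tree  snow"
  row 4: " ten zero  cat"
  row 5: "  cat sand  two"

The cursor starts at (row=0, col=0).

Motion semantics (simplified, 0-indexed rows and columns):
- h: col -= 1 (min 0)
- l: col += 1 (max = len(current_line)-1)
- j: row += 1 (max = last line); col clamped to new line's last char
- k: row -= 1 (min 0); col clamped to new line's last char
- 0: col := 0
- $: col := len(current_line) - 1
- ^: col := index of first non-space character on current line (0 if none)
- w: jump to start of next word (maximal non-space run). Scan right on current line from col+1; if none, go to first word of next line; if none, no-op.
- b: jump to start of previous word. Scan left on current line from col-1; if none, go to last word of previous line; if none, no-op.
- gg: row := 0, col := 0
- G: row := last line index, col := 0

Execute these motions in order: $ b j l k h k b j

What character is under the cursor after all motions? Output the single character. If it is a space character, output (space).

After 1 ($): row=0 col=19 char='y'
After 2 (b): row=0 col=17 char='s'
After 3 (j): row=1 col=8 char='o'
After 4 (l): row=1 col=8 char='o'
After 5 (k): row=0 col=8 char='d'
After 6 (h): row=0 col=7 char='r'
After 7 (k): row=0 col=7 char='r'
After 8 (b): row=0 col=5 char='b'
After 9 (j): row=1 col=5 char='z'

Answer: z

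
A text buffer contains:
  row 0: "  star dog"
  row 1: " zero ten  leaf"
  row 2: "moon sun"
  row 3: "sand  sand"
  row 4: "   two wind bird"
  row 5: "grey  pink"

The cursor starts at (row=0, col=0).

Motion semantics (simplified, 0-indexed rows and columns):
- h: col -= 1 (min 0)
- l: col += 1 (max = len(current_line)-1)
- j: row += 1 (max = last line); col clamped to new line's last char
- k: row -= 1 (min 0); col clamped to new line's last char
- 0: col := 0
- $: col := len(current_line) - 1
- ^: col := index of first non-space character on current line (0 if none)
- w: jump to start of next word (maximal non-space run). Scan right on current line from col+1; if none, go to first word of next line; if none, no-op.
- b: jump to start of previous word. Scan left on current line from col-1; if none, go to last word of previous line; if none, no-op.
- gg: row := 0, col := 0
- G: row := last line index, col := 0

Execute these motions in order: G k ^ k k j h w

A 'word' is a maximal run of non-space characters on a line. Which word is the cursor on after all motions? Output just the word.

Answer: sand

Derivation:
After 1 (G): row=5 col=0 char='g'
After 2 (k): row=4 col=0 char='_'
After 3 (^): row=4 col=3 char='t'
After 4 (k): row=3 col=3 char='d'
After 5 (k): row=2 col=3 char='n'
After 6 (j): row=3 col=3 char='d'
After 7 (h): row=3 col=2 char='n'
After 8 (w): row=3 col=6 char='s'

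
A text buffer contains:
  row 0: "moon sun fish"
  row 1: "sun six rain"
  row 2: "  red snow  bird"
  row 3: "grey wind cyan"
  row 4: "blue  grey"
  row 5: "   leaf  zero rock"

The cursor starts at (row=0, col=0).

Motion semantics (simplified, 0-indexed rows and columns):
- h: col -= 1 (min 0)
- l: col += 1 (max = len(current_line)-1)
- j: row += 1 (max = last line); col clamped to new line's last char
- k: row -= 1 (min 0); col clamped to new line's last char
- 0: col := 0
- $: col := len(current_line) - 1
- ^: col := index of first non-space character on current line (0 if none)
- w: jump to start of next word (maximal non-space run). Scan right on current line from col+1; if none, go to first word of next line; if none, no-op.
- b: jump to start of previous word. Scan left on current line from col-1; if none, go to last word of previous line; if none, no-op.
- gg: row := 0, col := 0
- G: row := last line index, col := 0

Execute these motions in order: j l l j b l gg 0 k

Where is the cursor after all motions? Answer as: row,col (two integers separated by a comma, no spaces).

After 1 (j): row=1 col=0 char='s'
After 2 (l): row=1 col=1 char='u'
After 3 (l): row=1 col=2 char='n'
After 4 (j): row=2 col=2 char='r'
After 5 (b): row=1 col=8 char='r'
After 6 (l): row=1 col=9 char='a'
After 7 (gg): row=0 col=0 char='m'
After 8 (0): row=0 col=0 char='m'
After 9 (k): row=0 col=0 char='m'

Answer: 0,0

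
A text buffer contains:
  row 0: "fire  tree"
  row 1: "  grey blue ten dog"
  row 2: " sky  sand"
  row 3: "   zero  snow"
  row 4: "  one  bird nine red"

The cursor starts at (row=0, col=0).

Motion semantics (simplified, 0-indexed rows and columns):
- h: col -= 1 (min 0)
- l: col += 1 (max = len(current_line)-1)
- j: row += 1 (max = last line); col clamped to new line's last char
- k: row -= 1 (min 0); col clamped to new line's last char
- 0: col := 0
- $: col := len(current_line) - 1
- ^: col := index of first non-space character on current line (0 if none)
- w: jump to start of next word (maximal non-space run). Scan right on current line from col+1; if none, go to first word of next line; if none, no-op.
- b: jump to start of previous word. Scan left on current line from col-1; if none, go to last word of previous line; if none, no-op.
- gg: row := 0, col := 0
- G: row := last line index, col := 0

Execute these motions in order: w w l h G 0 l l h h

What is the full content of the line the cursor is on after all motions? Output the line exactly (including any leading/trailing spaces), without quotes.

Answer:   one  bird nine red

Derivation:
After 1 (w): row=0 col=6 char='t'
After 2 (w): row=1 col=2 char='g'
After 3 (l): row=1 col=3 char='r'
After 4 (h): row=1 col=2 char='g'
After 5 (G): row=4 col=0 char='_'
After 6 (0): row=4 col=0 char='_'
After 7 (l): row=4 col=1 char='_'
After 8 (l): row=4 col=2 char='o'
After 9 (h): row=4 col=1 char='_'
After 10 (h): row=4 col=0 char='_'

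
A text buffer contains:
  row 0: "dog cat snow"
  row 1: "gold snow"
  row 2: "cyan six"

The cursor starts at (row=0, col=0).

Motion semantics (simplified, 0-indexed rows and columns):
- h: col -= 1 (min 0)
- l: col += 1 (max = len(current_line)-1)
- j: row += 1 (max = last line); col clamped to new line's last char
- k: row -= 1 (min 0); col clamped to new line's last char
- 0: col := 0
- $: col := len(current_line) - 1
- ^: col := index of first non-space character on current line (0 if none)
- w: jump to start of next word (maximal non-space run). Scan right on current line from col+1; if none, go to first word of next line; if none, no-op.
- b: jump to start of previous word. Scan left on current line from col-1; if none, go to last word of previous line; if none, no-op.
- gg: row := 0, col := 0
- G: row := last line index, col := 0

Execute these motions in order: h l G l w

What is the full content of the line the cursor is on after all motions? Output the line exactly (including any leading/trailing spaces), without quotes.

After 1 (h): row=0 col=0 char='d'
After 2 (l): row=0 col=1 char='o'
After 3 (G): row=2 col=0 char='c'
After 4 (l): row=2 col=1 char='y'
After 5 (w): row=2 col=5 char='s'

Answer: cyan six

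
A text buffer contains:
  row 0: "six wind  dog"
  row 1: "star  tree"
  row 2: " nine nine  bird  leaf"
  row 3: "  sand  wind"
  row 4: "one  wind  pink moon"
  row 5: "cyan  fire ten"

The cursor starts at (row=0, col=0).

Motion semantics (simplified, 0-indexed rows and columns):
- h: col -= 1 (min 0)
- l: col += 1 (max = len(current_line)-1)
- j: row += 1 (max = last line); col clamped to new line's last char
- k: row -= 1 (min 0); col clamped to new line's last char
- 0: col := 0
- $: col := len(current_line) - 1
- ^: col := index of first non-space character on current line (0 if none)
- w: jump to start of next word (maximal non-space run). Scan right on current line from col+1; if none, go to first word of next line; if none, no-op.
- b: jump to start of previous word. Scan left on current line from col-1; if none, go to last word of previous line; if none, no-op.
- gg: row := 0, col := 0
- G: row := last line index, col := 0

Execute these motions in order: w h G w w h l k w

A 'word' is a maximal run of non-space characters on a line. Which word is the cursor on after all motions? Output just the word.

Answer: moon

Derivation:
After 1 (w): row=0 col=4 char='w'
After 2 (h): row=0 col=3 char='_'
After 3 (G): row=5 col=0 char='c'
After 4 (w): row=5 col=6 char='f'
After 5 (w): row=5 col=11 char='t'
After 6 (h): row=5 col=10 char='_'
After 7 (l): row=5 col=11 char='t'
After 8 (k): row=4 col=11 char='p'
After 9 (w): row=4 col=16 char='m'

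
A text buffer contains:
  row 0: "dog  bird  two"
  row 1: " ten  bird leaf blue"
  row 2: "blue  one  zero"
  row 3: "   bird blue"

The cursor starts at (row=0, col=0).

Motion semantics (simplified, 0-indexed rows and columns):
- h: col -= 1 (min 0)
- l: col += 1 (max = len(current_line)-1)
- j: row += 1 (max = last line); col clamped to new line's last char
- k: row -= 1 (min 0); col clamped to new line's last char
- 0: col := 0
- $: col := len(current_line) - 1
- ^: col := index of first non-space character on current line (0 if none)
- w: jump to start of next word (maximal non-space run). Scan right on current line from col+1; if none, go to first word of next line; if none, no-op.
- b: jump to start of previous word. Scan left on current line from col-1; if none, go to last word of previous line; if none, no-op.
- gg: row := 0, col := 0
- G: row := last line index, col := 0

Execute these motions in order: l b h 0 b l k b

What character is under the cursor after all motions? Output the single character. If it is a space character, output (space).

Answer: d

Derivation:
After 1 (l): row=0 col=1 char='o'
After 2 (b): row=0 col=0 char='d'
After 3 (h): row=0 col=0 char='d'
After 4 (0): row=0 col=0 char='d'
After 5 (b): row=0 col=0 char='d'
After 6 (l): row=0 col=1 char='o'
After 7 (k): row=0 col=1 char='o'
After 8 (b): row=0 col=0 char='d'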